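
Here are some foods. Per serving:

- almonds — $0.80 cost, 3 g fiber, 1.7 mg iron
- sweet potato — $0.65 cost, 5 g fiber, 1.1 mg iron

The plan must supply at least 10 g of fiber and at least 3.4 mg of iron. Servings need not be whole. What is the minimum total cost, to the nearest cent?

The cheapest plan sits at a corner of the feasible region — with two constraints it uses at most two foods.
almonds only: max(10/3, 3.4/1.7) = 3.333 servings → $2.67.
sweet potato only: max(10/5, 3.4/1.1) = 3.091 servings → $2.01.
almonds + sweet potato with both tight: 1.154 servings and 1.308 servings → $1.77.
Cheapest feasible corner: $1.77.

$1.77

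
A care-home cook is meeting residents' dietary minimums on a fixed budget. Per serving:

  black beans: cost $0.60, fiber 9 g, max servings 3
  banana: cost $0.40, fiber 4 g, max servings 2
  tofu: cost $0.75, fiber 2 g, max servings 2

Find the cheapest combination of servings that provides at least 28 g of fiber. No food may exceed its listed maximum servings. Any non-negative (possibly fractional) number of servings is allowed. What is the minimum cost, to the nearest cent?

$1.90

Cost per g of fiber: black beans $0.0667, banana $0.1000, tofu $0.3750.
Take 3 servings of black beans: +27.0 g fiber for $1.80 (total $1.80, still need 1.0 g).
Take 0.25 servings of banana: +1.0 g fiber for $0.10 (total $1.90, still need 0.0 g).
Greedy by cheapest-per-g is optimal for a single linear constraint, so the minimum cost is $1.90.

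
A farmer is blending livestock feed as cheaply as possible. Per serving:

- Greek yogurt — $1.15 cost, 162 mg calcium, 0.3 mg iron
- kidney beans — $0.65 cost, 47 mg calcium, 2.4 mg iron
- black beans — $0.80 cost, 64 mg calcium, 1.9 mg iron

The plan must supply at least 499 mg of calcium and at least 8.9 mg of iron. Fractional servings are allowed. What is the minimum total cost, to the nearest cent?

$4.63

The cheapest plan sits at a corner of the feasible region — with two constraints it uses at most two foods.
Greek yogurt only: max(499/162, 8.9/0.3) = 29.67 servings → $34.12.
kidney beans only: max(499/47, 8.9/2.4) = 10.62 servings → $6.90.
black beans only: max(499/64, 8.9/1.9) = 7.797 servings → $6.24.
Greek yogurt + kidney beans with both tight: 2.08 servings and 3.448 servings → $4.63.
Greek yogurt + black beans with both tight: 1.312 servings and 4.477 servings → $5.09.
kidney beans + black beans: the both-tight solution has a negative serving — not a feasible corner.
So the least-cost plan costs $4.63.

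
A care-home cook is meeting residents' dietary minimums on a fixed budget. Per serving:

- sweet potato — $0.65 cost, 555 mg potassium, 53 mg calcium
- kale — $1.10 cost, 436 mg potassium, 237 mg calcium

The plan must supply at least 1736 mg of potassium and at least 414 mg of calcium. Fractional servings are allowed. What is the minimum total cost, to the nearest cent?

sweet potato only: max(1736/555, 414/53) = 7.811 servings → $5.08.
kale only: max(1736/436, 414/237) = 3.982 servings → $4.38.
sweet potato + kale with both tight: 2.13 servings and 1.271 servings → $2.78.
So the least-cost plan costs $2.78.

$2.78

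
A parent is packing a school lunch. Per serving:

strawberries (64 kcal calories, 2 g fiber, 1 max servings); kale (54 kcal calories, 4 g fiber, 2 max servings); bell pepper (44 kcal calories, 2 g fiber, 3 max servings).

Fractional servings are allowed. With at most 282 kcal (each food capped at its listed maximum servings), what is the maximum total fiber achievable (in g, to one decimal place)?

15.3 g

Fiber per kcal: kale 0.07407, bell pepper 0.04545, strawberries 0.03125.
Take 2 servings of kale: uses 108 kcal, +8.0 g fiber (running total 8.0 g).
Take 3 servings of bell pepper: uses 132 kcal, +6.0 g fiber (running total 14.0 g).
Take 0.6562 servings of strawberries: uses 42 kcal, +1.3 g fiber (running total 15.3 g).
Greedy by best ratio exhausts the calories allowance optimally: 15.3 g.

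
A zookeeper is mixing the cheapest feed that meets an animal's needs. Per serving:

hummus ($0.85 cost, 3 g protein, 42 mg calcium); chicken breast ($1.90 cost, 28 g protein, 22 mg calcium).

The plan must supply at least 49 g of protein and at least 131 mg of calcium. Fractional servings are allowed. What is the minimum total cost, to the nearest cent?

Two binding constraints pin down two serving amounts, so the optimal mix uses at most two foods. The candidates are each food alone (scaled to the tighter of protein/calcium) and each pair with both constraints tight.
hummus only: max(49/3, 131/42) = 16.33 servings → $13.88.
chicken breast only: max(49/28, 131/22) = 5.955 servings → $11.31.
hummus + chicken breast with both tight: 2.333 servings and 1.5 servings → $4.83.
So the least-cost plan costs $4.83.

$4.83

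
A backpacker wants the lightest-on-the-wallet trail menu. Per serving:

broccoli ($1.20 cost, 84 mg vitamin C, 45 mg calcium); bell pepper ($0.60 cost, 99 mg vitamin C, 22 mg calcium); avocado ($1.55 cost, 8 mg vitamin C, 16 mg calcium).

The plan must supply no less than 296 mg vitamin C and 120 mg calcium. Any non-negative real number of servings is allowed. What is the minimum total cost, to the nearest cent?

$3.22

Two binding constraints pin down two serving amounts, so the optimal mix uses at most two foods. The candidates are each food alone (scaled to the tighter of vitamin C/calcium) and each pair with both constraints tight.
broccoli only: max(296/84, 120/45) = 3.524 servings → $4.23.
bell pepper only: max(296/99, 120/22) = 5.455 servings → $3.27.
avocado only: max(296/8, 120/16) = 37 servings → $57.35.
broccoli + bell pepper with both tight: 2.059 servings and 1.243 servings → $3.22.
broccoli + avocado: the both-tight solution has a negative serving — not a feasible corner.
bell pepper + avocado with both tight: 2.682 servings and 3.812 servings → $7.52.
So the least-cost plan costs $3.22.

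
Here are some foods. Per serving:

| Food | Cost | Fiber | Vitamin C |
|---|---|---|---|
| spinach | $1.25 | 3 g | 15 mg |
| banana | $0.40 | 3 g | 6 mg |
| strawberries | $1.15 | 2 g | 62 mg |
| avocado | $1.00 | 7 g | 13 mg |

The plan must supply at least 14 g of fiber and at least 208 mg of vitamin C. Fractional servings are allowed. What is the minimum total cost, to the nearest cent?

$4.61

The cheapest plan sits at a corner of the feasible region — with two constraints it uses at most two foods.
spinach only: max(14/3, 208/15) = 13.87 servings → $17.33.
banana only: max(14/3, 208/6) = 34.67 servings → $13.87.
strawberries only: max(14/2, 208/62) = 7 servings → $8.05.
avocado only: max(14/7, 208/13) = 16 servings → $16.00.
spinach + banana: the both-tight solution has a negative serving — not a feasible corner.
spinach + strawberries with both tight: 2.897 servings and 2.654 servings → $6.67.
spinach + avocado: the both-tight solution has a negative serving — not a feasible corner.
banana + strawberries with both tight: 2.598 servings and 3.103 servings → $4.61.
banana + avocado with both targets exact would need a negative amount; discard.
strawberries + avocado with both tight: 3.123 servings and 1.108 servings → $4.70.
The minimum over all feasible corners is $4.61.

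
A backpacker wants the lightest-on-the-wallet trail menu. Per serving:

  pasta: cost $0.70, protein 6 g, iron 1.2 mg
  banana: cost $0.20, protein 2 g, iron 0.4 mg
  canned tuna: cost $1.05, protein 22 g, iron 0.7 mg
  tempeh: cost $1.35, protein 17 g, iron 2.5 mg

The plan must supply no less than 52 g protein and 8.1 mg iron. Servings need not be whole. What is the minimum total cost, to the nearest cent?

$4.31

Two binding constraints pin down two serving amounts, so the optimal mix uses at most two foods. The candidates are each food alone (scaled to the tighter of protein/iron) and each pair with both constraints tight.
pasta only: max(52/6, 8.1/1.2) = 8.667 servings → $6.07.
banana only: max(52/2, 8.1/0.4) = 26 servings → $5.20.
canned tuna only: max(52/22, 8.1/0.7) = 11.57 servings → $12.15.
tempeh only: max(52/17, 8.1/2.5) = 3.24 servings → $4.37.
pasta + banana (both tight): parallel constraints — no distinct corner.
pasta + canned tuna with both tight: 6.387 servings and 0.6216 servings → $5.12.
pasta + tempeh with both tight: 1.426 servings and 2.556 servings → $4.45.
banana + canned tuna with both tight: 19.16 servings and 0.6216 servings → $4.49.
banana + tempeh with both tight: 4.278 servings and 2.556 servings → $4.31.
canned tuna + tempeh with both targets exact would need a negative amount; discard.
The minimum over all feasible corners is $4.31.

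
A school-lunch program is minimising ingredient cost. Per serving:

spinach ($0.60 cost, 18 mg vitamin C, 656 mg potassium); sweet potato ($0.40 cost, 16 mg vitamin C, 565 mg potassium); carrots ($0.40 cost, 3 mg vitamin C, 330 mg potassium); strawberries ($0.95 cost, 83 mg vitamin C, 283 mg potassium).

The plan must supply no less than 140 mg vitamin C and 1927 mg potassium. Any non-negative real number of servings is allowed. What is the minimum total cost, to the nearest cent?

This is a tiny linear program; its minimum lies at a vertex of the feasible set. List the vertices and price them.
spinach only: max(140/18, 1927/656) = 7.778 servings → $4.67.
sweet potato only: max(140/16, 1927/565) = 8.75 servings → $3.50.
carrots only: max(140/3, 1927/330) = 46.67 servings → $18.67.
strawberries only: max(140/83, 1927/283) = 6.809 servings → $6.47.
spinach + sweet potato: the both-tight solution has a negative serving — not a feasible corner.
spinach + carrots: the both-tight solution has a negative serving — not a feasible corner.
spinach + strawberries with both tight: 2.438 servings and 1.158 servings → $2.56.
sweet potato + carrots: the both-tight solution has a negative serving — not a feasible corner.
sweet potato + strawberries with both tight: 2.84 servings and 1.139 servings → $2.22.
carrots + strawberries with both tight: 4.533 servings and 1.523 servings → $3.26.
The minimum over all feasible corners is $2.22.

$2.22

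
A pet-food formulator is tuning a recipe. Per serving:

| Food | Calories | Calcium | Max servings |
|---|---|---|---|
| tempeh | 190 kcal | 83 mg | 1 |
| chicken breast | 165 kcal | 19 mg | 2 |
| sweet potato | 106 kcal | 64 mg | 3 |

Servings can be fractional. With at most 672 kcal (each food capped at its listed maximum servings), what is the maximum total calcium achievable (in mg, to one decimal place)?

293.9 mg

Calcium per kcal: sweet potato 0.6038, tempeh 0.4368, chicken breast 0.1152.
Take 3 servings of sweet potato: uses 318 kcal, +192.0 mg calcium (running total 192.0 mg).
Take 1 serving of tempeh: uses 190 kcal, +83.0 mg calcium (running total 275.0 mg).
Take 0.9939 servings of chicken breast: uses 164 kcal, +18.9 mg calcium (running total 293.9 mg).
Filling greedily by calcium-per-kcal is optimal for one linear limit, giving 293.9 mg.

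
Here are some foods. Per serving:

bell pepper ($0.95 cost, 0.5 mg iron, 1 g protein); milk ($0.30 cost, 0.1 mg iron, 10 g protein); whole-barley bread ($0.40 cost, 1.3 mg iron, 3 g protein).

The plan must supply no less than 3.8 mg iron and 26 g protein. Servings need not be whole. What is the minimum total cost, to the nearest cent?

$1.64

Two binding constraints pin down two serving amounts, so the optimal mix uses at most two foods. The candidates are each food alone (scaled to the tighter of iron/protein) and each pair with both constraints tight.
bell pepper only: max(3.8/0.5, 26/1) = 26 servings → $24.70.
milk only: max(3.8/0.1, 26/10) = 38 servings → $11.40.
whole-barley bread only: max(3.8/1.3, 26/3) = 8.667 servings → $3.47.
bell pepper + milk with both tight: 7.224 servings and 1.878 servings → $7.43.
bell pepper + whole-barley bread: intersection lies outside the first quadrant.
milk + whole-barley bread with both tight: 1.764 servings and 2.787 servings → $1.64.
So the least-cost plan costs $1.64.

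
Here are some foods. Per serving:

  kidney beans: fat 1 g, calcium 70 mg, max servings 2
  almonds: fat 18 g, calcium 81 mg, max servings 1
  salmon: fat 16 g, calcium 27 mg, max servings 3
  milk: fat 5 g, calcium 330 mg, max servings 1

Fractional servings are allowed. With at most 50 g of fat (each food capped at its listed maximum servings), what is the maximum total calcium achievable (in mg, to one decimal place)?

593.2 mg

Calcium per g fat: kidney beans 70, milk 66, almonds 4.5, salmon 1.688.
Take 2 servings of kidney beans: uses 2 g fat, +140.0 mg calcium (running total 140.0 mg).
Take 1 serving of milk: uses 5 g fat, +330.0 mg calcium (running total 470.0 mg).
Take 1 serving of almonds: uses 18 g fat, +81.0 mg calcium (running total 551.0 mg).
Take 1.562 servings of salmon: uses 25 g fat, +42.2 mg calcium (running total 593.2 mg).
Greedy by best ratio exhausts the fat allowance optimally: 593.2 mg.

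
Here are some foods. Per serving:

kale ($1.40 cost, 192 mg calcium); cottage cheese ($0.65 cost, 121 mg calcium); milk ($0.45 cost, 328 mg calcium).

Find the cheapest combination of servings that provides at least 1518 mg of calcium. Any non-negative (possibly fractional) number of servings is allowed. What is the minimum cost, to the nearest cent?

$2.08

Cost per mg of calcium: milk $0.0014, cottage cheese $0.0054, kale $0.0073.
With no serving limits, use only milk: 1518 mg / 328 mg = 4.628 servings × $0.45 = $2.08.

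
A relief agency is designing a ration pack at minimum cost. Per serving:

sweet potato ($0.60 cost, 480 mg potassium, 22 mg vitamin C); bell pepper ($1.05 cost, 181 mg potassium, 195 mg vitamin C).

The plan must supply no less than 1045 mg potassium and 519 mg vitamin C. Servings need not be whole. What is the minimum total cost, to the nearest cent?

An LP optimum is at a vertex; with two nutrient constraints at most two foods are used. Check each candidate.
sweet potato only: max(1045/480, 519/22) = 23.59 servings → $14.15.
bell pepper only: max(1045/181, 519/195) = 5.773 servings → $6.06.
sweet potato + bell pepper with both tight: 1.226 servings and 2.523 servings → $3.38.
So the least-cost plan costs $3.38.

$3.38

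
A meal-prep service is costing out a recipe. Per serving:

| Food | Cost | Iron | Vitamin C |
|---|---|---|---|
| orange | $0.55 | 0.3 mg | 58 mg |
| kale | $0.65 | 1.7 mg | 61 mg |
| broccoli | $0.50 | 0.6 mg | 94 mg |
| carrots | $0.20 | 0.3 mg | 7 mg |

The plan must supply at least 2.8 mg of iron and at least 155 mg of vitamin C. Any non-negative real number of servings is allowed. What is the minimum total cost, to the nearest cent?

$1.27

Minimising a linear cost over {iron ≥ 2.8, vitamin C ≥ 155, servings ≥ 0} — the optimum is at a vertex, using one or two foods.
orange only: max(2.8/0.3, 155/58) = 9.333 servings → $5.13.
kale only: max(2.8/1.7, 155/61) = 2.541 servings → $1.65.
broccoli only: max(2.8/0.6, 155/94) = 4.667 servings → $2.33.
carrots only: max(2.8/0.3, 155/7) = 22.14 servings → $4.43.
orange + kale with both tight: 1.154 servings and 1.443 servings → $1.57.
orange + broccoli with both targets exact would need a negative amount; discard.
orange + carrots with both tight: 1.758 servings and 7.575 servings → $2.48.
kale + broccoli with both tight: 1.381 servings and 0.7524 servings → $1.27.
kale + carrots: intersection lies outside the first quadrant.
broccoli + carrots with both tight: 1.121 servings and 7.092 servings → $1.98.
The minimum over all feasible corners is $1.27.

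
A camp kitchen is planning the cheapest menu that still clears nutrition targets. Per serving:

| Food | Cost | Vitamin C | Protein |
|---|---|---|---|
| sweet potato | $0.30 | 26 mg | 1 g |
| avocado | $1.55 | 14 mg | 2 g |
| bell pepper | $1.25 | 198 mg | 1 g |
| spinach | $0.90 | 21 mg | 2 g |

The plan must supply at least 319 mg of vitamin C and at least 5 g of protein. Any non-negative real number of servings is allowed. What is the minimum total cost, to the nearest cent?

$2.54

This is a tiny linear program; its minimum lies at a vertex of the feasible set. List the vertices and price them.
sweet potato only: max(319/26, 5/1) = 12.27 servings → $3.68.
avocado only: max(319/14, 5/2) = 22.79 servings → $35.32.
bell pepper only: max(319/198, 5/1) = 5 servings → $6.25.
spinach only: max(319/21, 5/2) = 15.19 servings → $13.67.
sweet potato + avocado: the both-tight solution has a negative serving — not a feasible corner.
sweet potato + bell pepper with both tight: 3.901 servings and 1.099 servings → $2.54.
sweet potato + spinach with both targets exact would need a negative amount; discard.
avocado + bell pepper with both tight: 1.757 servings and 1.487 servings → $4.58.
avocado + spinach: intersection lies outside the first quadrant.
bell pepper + spinach with both tight: 1.421 servings and 1.789 servings → $3.39.
The minimum over all feasible corners is $2.54.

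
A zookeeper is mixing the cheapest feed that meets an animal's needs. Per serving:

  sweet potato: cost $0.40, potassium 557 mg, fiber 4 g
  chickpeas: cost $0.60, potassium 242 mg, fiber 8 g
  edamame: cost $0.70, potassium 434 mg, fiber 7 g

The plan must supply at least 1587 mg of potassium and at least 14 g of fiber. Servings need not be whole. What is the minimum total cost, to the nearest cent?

$1.32

Minimising a linear cost over {potassium ≥ 1587, fiber ≥ 14, servings ≥ 0} — the optimum is at a vertex, using one or two foods.
sweet potato only: max(1587/557, 14/4) = 3.5 servings → $1.40.
chickpeas only: max(1587/242, 14/8) = 6.558 servings → $3.93.
edamame only: max(1587/434, 14/7) = 3.657 servings → $2.56.
sweet potato + chickpeas with both tight: 2.669 servings and 0.4157 servings → $1.32.
sweet potato + edamame with both tight: 2.327 servings and 0.6704 servings → $1.40.
chickpeas + edamame: intersection lies outside the first quadrant.
So the least-cost plan costs $1.32.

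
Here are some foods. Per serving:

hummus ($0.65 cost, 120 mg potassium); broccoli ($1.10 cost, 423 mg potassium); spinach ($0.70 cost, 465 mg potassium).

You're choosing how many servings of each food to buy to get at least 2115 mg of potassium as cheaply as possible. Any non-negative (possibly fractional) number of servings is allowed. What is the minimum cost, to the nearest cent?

Cost per mg of potassium: spinach $0.0015, broccoli $0.0026, hummus $0.0054.
With no serving limits, use only spinach: 2115 mg / 465 mg = 4.548 servings × $0.70 = $3.18.

$3.18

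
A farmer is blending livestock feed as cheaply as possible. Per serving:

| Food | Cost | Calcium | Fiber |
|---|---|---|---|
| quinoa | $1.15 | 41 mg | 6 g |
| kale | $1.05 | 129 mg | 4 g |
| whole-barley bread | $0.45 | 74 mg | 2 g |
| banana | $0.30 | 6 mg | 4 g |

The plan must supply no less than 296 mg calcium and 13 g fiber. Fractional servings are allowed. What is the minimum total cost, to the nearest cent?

An LP optimum is at a vertex; with two nutrient constraints at most two foods are used. Check each candidate.
quinoa only: max(296/41, 13/6) = 7.22 servings → $8.30.
kale only: max(296/129, 13/4) = 3.25 servings → $3.41.
whole-barley bread only: max(296/74, 13/2) = 6.5 servings → $2.92.
banana only: max(296/6, 13/4) = 49.33 servings → $14.80.
quinoa + kale with both tight: 0.8082 servings and 2.038 servings → $3.07.
quinoa + whole-barley bread with both tight: 1.022 servings and 3.434 servings → $2.72.
quinoa + banana: the both-tight solution has a negative serving — not a feasible corner.
kale + whole-barley bread: intersection lies outside the first quadrant.
kale + banana with both tight: 2.248 servings and 1.002 servings → $2.66.
whole-barley bread + banana with both tight: 3.894 servings and 1.303 servings → $2.14.
The minimum over all feasible corners is $2.14.

$2.14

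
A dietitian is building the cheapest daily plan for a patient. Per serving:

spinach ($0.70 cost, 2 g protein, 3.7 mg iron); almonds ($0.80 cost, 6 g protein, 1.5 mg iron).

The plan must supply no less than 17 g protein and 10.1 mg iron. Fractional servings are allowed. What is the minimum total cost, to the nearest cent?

$3.06

Compare the cost at each extreme point of the feasible region.
spinach only: max(17/2, 10.1/3.7) = 8.5 servings → $5.95.
almonds only: max(17/6, 10.1/1.5) = 6.733 servings → $5.39.
spinach + almonds with both tight: 1.828 servings and 2.224 servings → $3.06.
So the least-cost plan costs $3.06.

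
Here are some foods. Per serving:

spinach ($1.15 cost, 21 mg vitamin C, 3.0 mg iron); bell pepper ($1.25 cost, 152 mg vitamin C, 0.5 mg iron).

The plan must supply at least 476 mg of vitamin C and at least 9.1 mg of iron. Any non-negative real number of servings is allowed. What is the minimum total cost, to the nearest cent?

Two binding constraints pin down two serving amounts, so the optimal mix uses at most two foods. The candidates are each food alone (scaled to the tighter of vitamin C/iron) and each pair with both constraints tight.
spinach only: max(476/21, 9.1/3.0) = 22.67 servings → $26.07.
bell pepper only: max(476/152, 9.1/0.5) = 18.2 servings → $22.75.
spinach + bell pepper with both tight: 2.571 servings and 2.776 servings → $6.43.
So the least-cost plan costs $6.43.

$6.43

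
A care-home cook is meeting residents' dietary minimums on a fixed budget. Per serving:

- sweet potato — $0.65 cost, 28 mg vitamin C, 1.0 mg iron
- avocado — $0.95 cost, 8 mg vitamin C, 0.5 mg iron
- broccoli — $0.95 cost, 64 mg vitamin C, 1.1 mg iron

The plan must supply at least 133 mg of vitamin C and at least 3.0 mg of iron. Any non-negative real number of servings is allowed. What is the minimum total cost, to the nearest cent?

Minimising a linear cost over {vitamin C ≥ 133, iron ≥ 3.0, servings ≥ 0} — the optimum is at a vertex, using one or two foods.
sweet potato only: max(133/28, 3.0/1.0) = 4.75 servings → $3.09.
avocado only: max(133/8, 3.0/0.5) = 16.62 servings → $15.79.
broccoli only: max(133/64, 3.0/1.1) = 2.727 servings → $2.59.
sweet potato + avocado with both targets exact would need a negative amount; discard.
sweet potato + broccoli with both tight: 1.377 servings and 1.476 servings → $2.30.
avocado + broccoli with both tight: 1.97 servings and 1.832 servings → $3.61.
So the least-cost plan costs $2.30.

$2.30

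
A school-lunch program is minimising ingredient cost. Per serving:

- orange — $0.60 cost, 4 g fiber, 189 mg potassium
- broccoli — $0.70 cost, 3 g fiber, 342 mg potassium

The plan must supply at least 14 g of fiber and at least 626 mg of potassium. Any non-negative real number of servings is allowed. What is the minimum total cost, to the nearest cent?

$2.10

At the optimum either one food covers both requirements or two foods hit both targets exactly; no other combination can be cheaper.
orange only: max(14/4, 626/189) = 3.5 servings → $2.10.
broccoli only: max(14/3, 626/342) = 4.667 servings → $3.27.
orange + broccoli with both targets exact would need a negative amount; discard.
Cheapest feasible corner: $2.10.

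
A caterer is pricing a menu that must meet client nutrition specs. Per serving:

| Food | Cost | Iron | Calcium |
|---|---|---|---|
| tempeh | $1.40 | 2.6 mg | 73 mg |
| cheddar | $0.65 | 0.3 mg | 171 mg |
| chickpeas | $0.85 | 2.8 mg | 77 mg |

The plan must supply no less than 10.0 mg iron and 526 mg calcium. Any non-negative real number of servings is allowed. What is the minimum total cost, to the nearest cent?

Two binding constraints pin down two serving amounts, so the optimal mix uses at most two foods. The candidates are each food alone (scaled to the tighter of iron/calcium) and each pair with both constraints tight.
tempeh only: max(10.0/2.6, 526/73) = 7.205 servings → $10.09.
cheddar only: max(10.0/0.3, 526/171) = 33.33 servings → $21.67.
chickpeas only: max(10.0/2.8, 526/77) = 6.831 servings → $5.81.
tempeh + cheddar with both tight: 3.672 servings and 1.508 servings → $6.12.
tempeh + chickpeas with both targets exact would need a negative amount; discard.
cheddar + chickpeas with both tight: 1.542 servings and 3.406 servings → $3.90.
So the least-cost plan costs $3.90.

$3.90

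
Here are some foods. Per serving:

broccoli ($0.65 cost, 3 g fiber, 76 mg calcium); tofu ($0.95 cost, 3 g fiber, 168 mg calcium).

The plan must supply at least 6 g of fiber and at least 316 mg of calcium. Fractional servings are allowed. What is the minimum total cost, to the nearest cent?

broccoli only: max(6/3, 316/76) = 4.158 servings → $2.70.
tofu only: max(6/3, 316/168) = 2 servings → $1.90.
broccoli + tofu with both tight: 0.2174 servings and 1.783 servings → $1.83.
The minimum over all feasible corners is $1.83.

$1.83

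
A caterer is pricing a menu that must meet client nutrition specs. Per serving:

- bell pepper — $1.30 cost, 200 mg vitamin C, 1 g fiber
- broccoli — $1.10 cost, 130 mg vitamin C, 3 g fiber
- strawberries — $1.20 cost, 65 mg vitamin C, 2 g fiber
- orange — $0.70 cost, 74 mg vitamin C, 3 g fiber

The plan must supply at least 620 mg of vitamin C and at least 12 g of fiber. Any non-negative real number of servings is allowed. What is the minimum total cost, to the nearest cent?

$4.77

At the optimum either one food covers both requirements or two foods hit both targets exactly; no other combination can be cheaper.
bell pepper only: max(620/200, 12/1) = 12 servings → $15.60.
broccoli only: max(620/130, 12/3) = 4.769 servings → $5.25.
strawberries only: max(620/65, 12/2) = 9.538 servings → $11.45.
orange only: max(620/74, 12/3) = 8.378 servings → $5.86.
bell pepper + broccoli with both tight: 0.6383 servings and 3.787 servings → $5.00.
bell pepper + strawberries with both tight: 1.373 servings and 5.313 servings → $8.16.
bell pepper + orange with both tight: 1.848 servings and 3.384 servings → $4.77.
broccoli + strawberries: the both-tight solution has a negative serving — not a feasible corner.
broccoli + orange: intersection lies outside the first quadrant.
strawberries + orange: intersection lies outside the first quadrant.
Cheapest feasible corner: $4.77.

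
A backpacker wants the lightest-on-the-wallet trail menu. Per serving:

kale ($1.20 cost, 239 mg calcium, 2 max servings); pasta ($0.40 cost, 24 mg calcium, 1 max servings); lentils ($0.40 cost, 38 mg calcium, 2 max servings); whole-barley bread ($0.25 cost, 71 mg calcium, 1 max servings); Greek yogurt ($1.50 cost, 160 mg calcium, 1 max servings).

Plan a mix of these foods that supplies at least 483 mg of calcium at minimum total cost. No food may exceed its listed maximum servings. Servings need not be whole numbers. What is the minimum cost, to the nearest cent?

$2.32

Cost per mg of calcium: whole-barley bread $0.0035, kale $0.0050, Greek yogurt $0.0094, lentils $0.0105, pasta $0.0167.
Take 1 serving of whole-barley bread: +71.0 mg calcium for $0.25 (total $0.25, still need 412.0 mg).
Take 1.724 servings of kale: +412.0 mg calcium for $2.07 (total $2.32, still need 0.0 mg).
Greedy by cheapest-per-mg is optimal for a single linear constraint, so the minimum cost is $2.32.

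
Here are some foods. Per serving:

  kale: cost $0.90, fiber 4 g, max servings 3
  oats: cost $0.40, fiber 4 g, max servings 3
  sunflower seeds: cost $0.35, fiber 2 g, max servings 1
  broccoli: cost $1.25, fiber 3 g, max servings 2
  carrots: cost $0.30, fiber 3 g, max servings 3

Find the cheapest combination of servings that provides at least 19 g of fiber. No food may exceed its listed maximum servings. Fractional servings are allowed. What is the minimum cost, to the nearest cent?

$1.90

Cost per g of fiber: oats $0.1000, carrots $0.1000, sunflower seeds $0.1750, kale $0.2250, broccoli $0.4167.
Take 3 servings of oats: +12.0 g fiber for $1.20 (total $1.20, still need 7.0 g).
Take 2.333 servings of carrots: +7.0 g fiber for $0.70 (total $1.90, still need 0.0 g).
Greedy by cheapest-per-g is optimal for a single linear constraint, so the minimum cost is $1.90.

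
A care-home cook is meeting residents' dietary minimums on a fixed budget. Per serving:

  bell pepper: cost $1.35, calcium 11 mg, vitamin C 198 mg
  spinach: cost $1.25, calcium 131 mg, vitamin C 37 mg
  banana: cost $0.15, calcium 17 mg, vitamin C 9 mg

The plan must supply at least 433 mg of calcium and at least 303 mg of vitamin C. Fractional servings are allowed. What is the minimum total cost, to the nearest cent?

$4.30

With two linear requirements the optimum uses one or two foods; enumerate the corners.
bell pepper only: max(433/11, 303/198) = 39.36 servings → $53.14.
spinach only: max(433/131, 303/37) = 8.189 servings → $10.24.
banana only: max(433/17, 303/9) = 33.67 servings → $5.05.
bell pepper + spinach with both tight: 0.9272 servings and 3.227 servings → $5.29.
bell pepper + banana with both tight: 0.3838 servings and 25.22 servings → $4.30.
spinach + banana: intersection lies outside the first quadrant.
The minimum over all feasible corners is $4.30.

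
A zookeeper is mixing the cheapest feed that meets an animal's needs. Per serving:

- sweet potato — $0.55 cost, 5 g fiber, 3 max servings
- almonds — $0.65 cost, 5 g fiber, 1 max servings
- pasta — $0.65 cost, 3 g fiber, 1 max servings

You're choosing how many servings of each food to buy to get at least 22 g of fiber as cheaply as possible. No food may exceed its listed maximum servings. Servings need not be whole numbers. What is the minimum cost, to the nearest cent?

Cost per g of fiber: sweet potato $0.1100, almonds $0.1300, pasta $0.2167.
Take 3 servings of sweet potato: +15.0 g fiber for $1.65 (total $1.65, still need 7.0 g).
Take 1 serving of almonds: +5.0 g fiber for $0.65 (total $2.30, still need 2.0 g).
Take 0.6667 servings of pasta: +2.0 g fiber for $0.43 (total $2.73, still need 0.0 g).
Greedy by cheapest-per-g is optimal for a single linear constraint, so the minimum cost is $2.73.

$2.73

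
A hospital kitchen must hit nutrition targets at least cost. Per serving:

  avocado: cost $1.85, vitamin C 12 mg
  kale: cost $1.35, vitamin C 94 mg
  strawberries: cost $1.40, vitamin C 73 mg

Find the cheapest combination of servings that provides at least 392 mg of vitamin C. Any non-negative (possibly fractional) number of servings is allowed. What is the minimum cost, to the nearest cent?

Cost per mg of vitamin C: kale $0.0144, strawberries $0.0192, avocado $0.1542.
With no serving limits, use only kale: 392 mg / 94 mg = 4.17 servings × $1.35 = $5.63.

$5.63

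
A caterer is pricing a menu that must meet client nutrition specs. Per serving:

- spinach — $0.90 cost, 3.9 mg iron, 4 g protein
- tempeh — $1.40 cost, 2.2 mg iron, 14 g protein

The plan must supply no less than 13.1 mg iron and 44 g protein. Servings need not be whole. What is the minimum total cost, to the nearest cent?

Minimising a linear cost over {iron ≥ 13.1, protein ≥ 44, servings ≥ 0} — the optimum is at a vertex, using one or two foods.
spinach only: max(13.1/3.9, 44/4) = 11 servings → $9.90.
tempeh only: max(13.1/2.2, 44/14) = 5.955 servings → $8.34.
spinach + tempeh with both tight: 1.891 servings and 2.603 servings → $5.35.
So the least-cost plan costs $5.35.

$5.35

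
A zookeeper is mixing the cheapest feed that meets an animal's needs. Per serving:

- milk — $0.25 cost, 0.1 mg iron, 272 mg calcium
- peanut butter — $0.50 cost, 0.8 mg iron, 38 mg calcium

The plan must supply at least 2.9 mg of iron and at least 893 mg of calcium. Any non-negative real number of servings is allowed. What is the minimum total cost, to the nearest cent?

$2.34

Compare the cost at each extreme point of the feasible region.
milk only: max(2.9/0.1, 893/272) = 29 servings → $7.25.
peanut butter only: max(2.9/0.8, 893/38) = 23.5 servings → $11.75.
milk + peanut butter with both tight: 2.826 servings and 3.272 servings → $2.34.
Cheapest feasible corner: $2.34.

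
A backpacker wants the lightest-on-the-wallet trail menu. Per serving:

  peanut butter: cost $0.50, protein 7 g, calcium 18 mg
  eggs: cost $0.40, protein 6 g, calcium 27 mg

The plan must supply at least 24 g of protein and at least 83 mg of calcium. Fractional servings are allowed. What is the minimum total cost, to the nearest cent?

$1.60

peanut butter only: max(24/7, 83/18) = 4.611 servings → $2.31.
eggs only: max(24/6, 83/27) = 4 servings → $1.60.
peanut butter + eggs with both tight: 1.852 servings and 1.84 servings → $1.66.
Cheapest feasible corner: $1.60.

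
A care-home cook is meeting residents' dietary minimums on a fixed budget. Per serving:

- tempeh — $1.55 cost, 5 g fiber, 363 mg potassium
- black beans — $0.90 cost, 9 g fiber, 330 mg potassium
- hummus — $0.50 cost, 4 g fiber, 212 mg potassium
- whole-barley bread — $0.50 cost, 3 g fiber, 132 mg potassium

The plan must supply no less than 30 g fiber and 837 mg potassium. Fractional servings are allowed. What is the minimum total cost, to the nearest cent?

$3.00

Check every corner: each single food scaled to meet both minima, and each pair solved so both constraints bind.
tempeh only: max(30/5, 837/363) = 6 servings → $9.30.
black beans only: max(30/9, 837/330) = 3.333 servings → $3.00.
hummus only: max(30/4, 837/212) = 7.5 servings → $3.75.
whole-barley bread only: max(30/3, 837/132) = 10 servings → $5.00.
tempeh + black beans: intersection lies outside the first quadrant.
tempeh + hummus: the both-tight solution has a negative serving — not a feasible corner.
tempeh + whole-barley bread with both targets exact would need a negative amount; discard.
black beans + hummus with both targets exact would need a negative amount; discard.
black beans + whole-barley bread: intersection lies outside the first quadrant.
hummus + whole-barley bread: the both-tight solution has a negative serving — not a feasible corner.
So the least-cost plan costs $3.00.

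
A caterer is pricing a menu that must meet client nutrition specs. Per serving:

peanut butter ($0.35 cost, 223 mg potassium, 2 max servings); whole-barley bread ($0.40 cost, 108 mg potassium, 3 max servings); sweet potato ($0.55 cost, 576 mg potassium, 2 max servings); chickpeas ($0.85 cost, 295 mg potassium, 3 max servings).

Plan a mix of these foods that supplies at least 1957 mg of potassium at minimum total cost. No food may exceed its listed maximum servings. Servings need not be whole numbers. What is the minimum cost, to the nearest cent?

Cost per mg of potassium: sweet potato $0.0010, peanut butter $0.0016, chickpeas $0.0029, whole-barley bread $0.0037.
Take 2 servings of sweet potato: +1152.0 mg potassium for $1.10 (total $1.10, still need 805.0 mg).
Take 2 servings of peanut butter: +446.0 mg potassium for $0.70 (total $1.80, still need 359.0 mg).
Take 1.217 servings of chickpeas: +359.0 mg potassium for $1.03 (total $2.83, still need 0.0 mg).
Filling from the cheapest source first is optimal under one linear minimum: $2.83.

$2.83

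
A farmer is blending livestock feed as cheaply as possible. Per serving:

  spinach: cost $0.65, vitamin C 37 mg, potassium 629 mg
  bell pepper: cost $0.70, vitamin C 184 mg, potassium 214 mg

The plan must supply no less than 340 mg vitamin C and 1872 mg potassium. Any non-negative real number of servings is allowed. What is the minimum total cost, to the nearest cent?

$2.58

For a min-cost LP with two ≥-constraints, a basic feasible solution has at most two positive variables.
spinach only: max(340/37, 1872/629) = 9.189 servings → $5.97.
bell pepper only: max(340/184, 1872/214) = 8.748 servings → $6.12.
spinach + bell pepper with both tight: 2.52 servings and 1.341 servings → $2.58.
Cheapest feasible corner: $2.58.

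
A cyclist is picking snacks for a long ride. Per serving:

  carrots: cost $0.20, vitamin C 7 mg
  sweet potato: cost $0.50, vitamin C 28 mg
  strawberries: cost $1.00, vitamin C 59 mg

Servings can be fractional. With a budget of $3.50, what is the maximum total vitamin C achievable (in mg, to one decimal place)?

Vitamin C per dollar: strawberries 59, sweet potato 56, carrots 35.
With no serving limits, spend the whole cost allowance on strawberries: $3.50 / $1.00 × 59 mg = 206.5 mg.

206.5 mg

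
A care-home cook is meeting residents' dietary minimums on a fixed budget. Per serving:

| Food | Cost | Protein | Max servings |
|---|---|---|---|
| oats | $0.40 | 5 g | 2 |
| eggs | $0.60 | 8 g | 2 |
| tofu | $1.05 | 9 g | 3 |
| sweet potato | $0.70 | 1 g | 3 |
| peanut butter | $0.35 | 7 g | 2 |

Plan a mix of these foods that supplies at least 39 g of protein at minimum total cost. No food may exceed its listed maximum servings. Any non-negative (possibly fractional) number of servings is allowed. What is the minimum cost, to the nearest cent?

Cost per g of protein: peanut butter $0.0500, eggs $0.0750, oats $0.0800, tofu $0.1167, sweet potato $0.7000.
Take 2 servings of peanut butter: +14.0 g protein for $0.70 (total $0.70, still need 25.0 g).
Take 2 servings of eggs: +16.0 g protein for $1.20 (total $1.90, still need 9.0 g).
Take 1.8 servings of oats: +9.0 g protein for $0.72 (total $2.62, still need 0.0 g).
Greedy by cheapest-per-g is optimal for a single linear constraint, so the minimum cost is $2.62.

$2.62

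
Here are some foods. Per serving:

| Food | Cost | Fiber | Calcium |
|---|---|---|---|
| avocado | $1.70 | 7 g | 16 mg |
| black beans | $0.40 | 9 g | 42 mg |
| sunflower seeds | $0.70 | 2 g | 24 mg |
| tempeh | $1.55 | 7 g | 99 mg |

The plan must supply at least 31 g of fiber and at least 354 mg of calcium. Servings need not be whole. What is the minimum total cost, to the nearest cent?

avocado only: max(31/7, 354/16) = 22.12 servings → $37.61.
black beans only: max(31/9, 354/42) = 8.429 servings → $3.37.
sunflower seeds only: max(31/2, 354/24) = 15.5 servings → $10.85.
tempeh only: max(31/7, 354/99) = 4.429 servings → $6.86.
avocado + black beans: intersection lies outside the first quadrant.
avocado + sunflower seeds with both tight: 0.2647 servings and 14.57 servings → $10.65.
avocado + tempeh with both tight: 1.017 servings and 3.411 servings → $7.02.
black beans + sunflower seeds with both tight: 0.2727 servings and 14.27 servings → $10.10.
black beans + tempeh with both tight: 0.9899 servings and 3.156 servings → $5.29.
sunflower seeds + tempeh: the both-tight solution has a negative serving — not a feasible corner.
So the least-cost plan costs $3.37.

$3.37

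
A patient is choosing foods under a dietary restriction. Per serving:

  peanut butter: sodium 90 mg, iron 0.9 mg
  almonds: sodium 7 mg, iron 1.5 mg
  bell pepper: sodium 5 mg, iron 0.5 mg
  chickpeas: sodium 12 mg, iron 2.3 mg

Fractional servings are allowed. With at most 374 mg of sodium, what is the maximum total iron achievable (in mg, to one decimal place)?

80.1 mg

Iron per mg sodium: almonds 0.2143, chickpeas 0.1917, bell pepper 0.1, peanut butter 0.01.
With no serving limits, spend the whole sodium allowance on almonds: 374 mg / 7 mg × 1.5 mg = 80.1 mg.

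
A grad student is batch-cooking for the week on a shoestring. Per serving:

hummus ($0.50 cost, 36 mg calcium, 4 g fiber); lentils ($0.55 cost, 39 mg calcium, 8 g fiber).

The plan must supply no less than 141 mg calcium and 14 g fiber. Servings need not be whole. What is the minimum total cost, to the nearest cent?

$1.96

With two linear requirements the optimum uses one or two foods; enumerate the corners.
hummus only: max(141/36, 14/4) = 3.917 servings → $1.96.
lentils only: max(141/39, 14/8) = 3.615 servings → $1.99.
hummus + lentils with both targets exact would need a negative amount; discard.
The minimum over all feasible corners is $1.96.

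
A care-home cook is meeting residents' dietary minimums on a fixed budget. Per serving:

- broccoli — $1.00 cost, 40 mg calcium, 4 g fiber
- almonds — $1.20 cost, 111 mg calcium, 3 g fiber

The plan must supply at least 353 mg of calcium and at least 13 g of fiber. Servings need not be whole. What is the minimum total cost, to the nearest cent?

For a min-cost LP with two ≥-constraints, a basic feasible solution has at most two positive variables.
broccoli only: max(353/40, 13/4) = 8.825 servings → $8.82.
almonds only: max(353/111, 13/3) = 4.333 servings → $5.20.
broccoli + almonds with both tight: 1.185 servings and 2.753 servings → $4.49.
Cheapest feasible corner: $4.49.

$4.49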